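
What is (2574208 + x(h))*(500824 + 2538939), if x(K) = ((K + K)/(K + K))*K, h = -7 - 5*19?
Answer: 7824672176878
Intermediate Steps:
h = -102 (h = -7 - 95 = -102)
x(K) = K (x(K) = ((2*K)/((2*K)))*K = ((2*K)*(1/(2*K)))*K = 1*K = K)
(2574208 + x(h))*(500824 + 2538939) = (2574208 - 102)*(500824 + 2538939) = 2574106*3039763 = 7824672176878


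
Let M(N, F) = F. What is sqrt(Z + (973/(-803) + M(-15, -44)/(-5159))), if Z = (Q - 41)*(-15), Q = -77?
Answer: sqrt(250873463387855)/376607 ≈ 42.057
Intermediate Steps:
Z = 1770 (Z = (-77 - 41)*(-15) = -118*(-15) = 1770)
sqrt(Z + (973/(-803) + M(-15, -44)/(-5159))) = sqrt(1770 + (973/(-803) - 44/(-5159))) = sqrt(1770 + (973*(-1/803) - 44*(-1/5159))) = sqrt(1770 + (-973/803 + 4/469)) = sqrt(1770 - 453125/376607) = sqrt(666141265/376607) = sqrt(250873463387855)/376607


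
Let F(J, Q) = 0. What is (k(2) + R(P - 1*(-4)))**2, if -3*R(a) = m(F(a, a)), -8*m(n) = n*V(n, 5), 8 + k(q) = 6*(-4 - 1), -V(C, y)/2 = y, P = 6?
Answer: 1444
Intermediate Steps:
V(C, y) = -2*y
k(q) = -38 (k(q) = -8 + 6*(-4 - 1) = -8 + 6*(-5) = -8 - 30 = -38)
m(n) = 5*n/4 (m(n) = -n*(-2*5)/8 = -n*(-10)/8 = -(-5)*n/4 = 5*n/4)
R(a) = 0 (R(a) = -5*0/12 = -1/3*0 = 0)
(k(2) + R(P - 1*(-4)))**2 = (-38 + 0)**2 = (-38)**2 = 1444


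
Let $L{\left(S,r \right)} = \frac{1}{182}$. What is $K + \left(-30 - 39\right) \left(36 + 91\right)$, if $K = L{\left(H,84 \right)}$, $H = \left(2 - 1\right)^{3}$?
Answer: $- \frac{1594865}{182} \approx -8763.0$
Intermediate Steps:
$H = 1$ ($H = \left(2 - 1\right)^{3} = 1^{3} = 1$)
$L{\left(S,r \right)} = \frac{1}{182}$
$K = \frac{1}{182} \approx 0.0054945$
$K + \left(-30 - 39\right) \left(36 + 91\right) = \frac{1}{182} + \left(-30 - 39\right) \left(36 + 91\right) = \frac{1}{182} - 8763 = - \frac{1594865}{182}$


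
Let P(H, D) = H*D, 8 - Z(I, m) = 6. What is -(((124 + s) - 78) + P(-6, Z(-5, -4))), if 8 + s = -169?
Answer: 143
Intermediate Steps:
s = -177 (s = -8 - 169 = -177)
Z(I, m) = 2 (Z(I, m) = 8 - 1*6 = 8 - 6 = 2)
P(H, D) = D*H
-(((124 + s) - 78) + P(-6, Z(-5, -4))) = -(((124 - 177) - 78) + 2*(-6)) = -((-53 - 78) - 12) = -(-131 - 12) = -1*(-143) = 143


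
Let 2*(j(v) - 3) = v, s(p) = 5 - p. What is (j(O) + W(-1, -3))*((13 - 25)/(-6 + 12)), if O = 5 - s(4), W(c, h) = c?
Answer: -8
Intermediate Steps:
O = 4 (O = 5 - (5 - 1*4) = 5 - (5 - 4) = 5 - 1*1 = 5 - 1 = 4)
j(v) = 3 + v/2
(j(O) + W(-1, -3))*((13 - 25)/(-6 + 12)) = ((3 + (1/2)*4) - 1)*((13 - 25)/(-6 + 12)) = ((3 + 2) - 1)*(-12/6) = (5 - 1)*(-12*1/6) = 4*(-2) = -8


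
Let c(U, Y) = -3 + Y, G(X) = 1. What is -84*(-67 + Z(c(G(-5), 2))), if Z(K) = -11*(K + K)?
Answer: 3780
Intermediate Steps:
Z(K) = -22*K
-84*(-67 + Z(c(G(-5), 2))) = -84*(-67 - 22*(-3 + 2)) = -84*(-67 - 22*(-1)) = -84*(-67 + 22) = -84*(-45) = 3780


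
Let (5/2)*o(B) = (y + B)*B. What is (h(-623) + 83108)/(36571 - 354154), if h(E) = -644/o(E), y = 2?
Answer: -199708514/763151949 ≈ -0.26169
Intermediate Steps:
o(B) = 2*B*(2 + B)/5 (o(B) = 2*((2 + B)*B)/5 = 2*(B*(2 + B))/5 = 2*B*(2 + B)/5)
h(E) = -1610/(E*(2 + E)) (h(E) = -644*5/(2*E*(2 + E)) = -1610/(E*(2 + E)))
(h(-623) + 83108)/(36571 - 354154) = (-1610/(-623*(2 - 623)) + 83108)/(36571 - 354154) = (-1610*(-1/623)/(-621) + 83108)/(-317583) = (-1610*(-1/623)*(-1/621) + 83108)*(-1/317583) = (-10/2403 + 83108)*(-1/317583) = (199708514/2403)*(-1/317583) = -199708514/763151949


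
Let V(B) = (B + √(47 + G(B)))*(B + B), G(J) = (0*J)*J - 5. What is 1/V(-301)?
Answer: 1/181118 + √42/54516518 ≈ 5.6401e-6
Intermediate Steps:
G(J) = -5 (G(J) = 0*J - 5 = 0 - 5 = -5)
V(B) = 2*B*(B + √42) (V(B) = (B + √(47 - 5))*(B + B) = (B + √42)*(2*B) = 2*B*(B + √42))
1/V(-301) = 1/(2*(-301)*(-301 + √42)) = 1/(181202 - 602*√42)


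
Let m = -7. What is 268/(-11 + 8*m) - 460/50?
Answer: -66/5 ≈ -13.200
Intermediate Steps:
268/(-11 + 8*m) - 460/50 = 268/(-11 + 8*(-7)) - 460/50 = 268/(-11 - 56) - 460*1/50 = 268/(-67) - 46/5 = 268*(-1/67) - 46/5 = -4 - 46/5 = -66/5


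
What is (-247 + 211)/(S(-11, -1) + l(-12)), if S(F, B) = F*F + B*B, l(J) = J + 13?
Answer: -12/41 ≈ -0.29268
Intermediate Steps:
l(J) = 13 + J
S(F, B) = B² + F² (S(F, B) = F² + B² = B² + F²)
(-247 + 211)/(S(-11, -1) + l(-12)) = (-247 + 211)/(((-1)² + (-11)²) + (13 - 12)) = -36/((1 + 121) + 1) = -36/(122 + 1) = -36/123 = -36*1/123 = -12/41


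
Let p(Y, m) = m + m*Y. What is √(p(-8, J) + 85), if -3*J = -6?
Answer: √71 ≈ 8.4261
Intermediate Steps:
J = 2 (J = -⅓*(-6) = 2)
p(Y, m) = m + Y*m
√(p(-8, J) + 85) = √(2*(1 - 8) + 85) = √(2*(-7) + 85) = √(-14 + 85) = √71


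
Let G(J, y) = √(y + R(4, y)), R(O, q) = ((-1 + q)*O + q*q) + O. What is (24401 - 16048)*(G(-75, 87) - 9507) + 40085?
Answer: -79371886 + 16706*√2001 ≈ -7.8625e+7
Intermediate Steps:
R(O, q) = O + q² + O*(-1 + q) (R(O, q) = (O*(-1 + q) + q²) + O = (q² + O*(-1 + q)) + O = O + q² + O*(-1 + q))
G(J, y) = √(y + y*(4 + y))
(24401 - 16048)*(G(-75, 87) - 9507) + 40085 = (24401 - 16048)*(√(87*(5 + 87)) - 9507) + 40085 = 8353*(√(87*92) - 9507) + 40085 = 8353*(√8004 - 9507) + 40085 = 8353*(2*√2001 - 9507) + 40085 = 8353*(-9507 + 2*√2001) + 40085 = (-79411971 + 16706*√2001) + 40085 = -79371886 + 16706*√2001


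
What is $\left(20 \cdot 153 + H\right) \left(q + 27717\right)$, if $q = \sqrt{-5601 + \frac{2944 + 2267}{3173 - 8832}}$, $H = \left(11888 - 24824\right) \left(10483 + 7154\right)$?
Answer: $-6323610600324 - \frac{228149172 i \sqrt{179397486930}}{5659} \approx -6.3236 \cdot 10^{12} - 1.7076 \cdot 10^{10} i$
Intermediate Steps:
$H = -228152232$ ($H = \left(-12936\right) 17637 = -228152232$)
$q = \frac{i \sqrt{179397486930}}{5659}$ ($q = \sqrt{-5601 + \frac{5211}{-5659}} = \sqrt{-5601 + 5211 \left(- \frac{1}{5659}\right)} = \sqrt{-5601 - \frac{5211}{5659}} = \sqrt{- \frac{31701270}{5659}} = \frac{i \sqrt{179397486930}}{5659} \approx 74.846 i$)
$\left(20 \cdot 153 + H\right) \left(q + 27717\right) = \left(20 \cdot 153 - 228152232\right) \left(\frac{i \sqrt{179397486930}}{5659} + 27717\right) = \left(3060 - 228152232\right) \left(27717 + \frac{i \sqrt{179397486930}}{5659}\right) = - 228149172 \left(27717 + \frac{i \sqrt{179397486930}}{5659}\right) = -6323610600324 - \frac{228149172 i \sqrt{179397486930}}{5659}$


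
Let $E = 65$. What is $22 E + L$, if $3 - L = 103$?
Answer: $1330$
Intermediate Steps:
$L = -100$ ($L = 3 - 103 = -100$)
$22 E + L = 22 \cdot 65 - 100 = 1430 - 100 = 1330$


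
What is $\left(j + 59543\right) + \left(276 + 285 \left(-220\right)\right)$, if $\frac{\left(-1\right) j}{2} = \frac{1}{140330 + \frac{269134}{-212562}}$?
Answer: $- \frac{42968035600165}{14914278163} \approx -2881.0$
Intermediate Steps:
$j = - \frac{212562}{14914278163}$ ($j = - \frac{2}{140330 + \frac{269134}{-212562}} = - \frac{2}{140330 + 269134 \left(- \frac{1}{212562}\right)} = - \frac{2}{140330 - \frac{134567}{106281}} = - \frac{2}{\frac{14914278163}{106281}} = \left(-2\right) \frac{106281}{14914278163} = - \frac{212562}{14914278163} \approx -1.4252 \cdot 10^{-5}$)
$\left(j + 59543\right) + \left(276 + 285 \left(-220\right)\right) = \left(- \frac{212562}{14914278163} + 59543\right) + \left(276 + 285 \left(-220\right)\right) = \frac{888040864446947}{14914278163} + \left(276 - 62700\right) = \frac{888040864446947}{14914278163} - 62424 = - \frac{42968035600165}{14914278163}$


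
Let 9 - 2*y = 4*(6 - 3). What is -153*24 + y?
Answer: -7347/2 ≈ -3673.5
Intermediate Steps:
y = -3/2 (y = 9/2 - 2*(6 - 3) = 9/2 - 2*3 = 9/2 - ½*12 = 9/2 - 6 = -3/2 ≈ -1.5000)
-153*24 + y = -153*24 - 3/2 = -3672 - 3/2 = -7347/2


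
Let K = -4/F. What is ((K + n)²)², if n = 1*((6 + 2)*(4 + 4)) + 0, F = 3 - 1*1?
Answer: 14776336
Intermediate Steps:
F = 2 (F = 3 - 1 = 2)
n = 64 (n = 1*(8*8) + 0 = 1*64 + 0 = 64 + 0 = 64)
K = -2 (K = -4/2 = -4*½ = -2)
((K + n)²)² = ((-2 + 64)²)² = (62²)² = 3844² = 14776336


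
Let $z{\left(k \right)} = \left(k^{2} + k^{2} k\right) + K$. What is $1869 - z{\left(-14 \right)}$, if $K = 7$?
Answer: $4410$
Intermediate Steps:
$z{\left(k \right)} = 7 + k^{2} + k^{3}$ ($z{\left(k \right)} = \left(k^{2} + k^{2} k\right) + 7 = \left(k^{2} + k^{3}\right) + 7 = 7 + k^{2} + k^{3}$)
$1869 - z{\left(-14 \right)} = 1869 - \left(7 + \left(-14\right)^{2} + \left(-14\right)^{3}\right) = 1869 - \left(7 + 196 - 2744\right) = 1869 - -2541 = 1869 + 2541 = 4410$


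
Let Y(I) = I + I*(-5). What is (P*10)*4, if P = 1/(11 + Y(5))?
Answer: -40/9 ≈ -4.4444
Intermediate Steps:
Y(I) = -4*I (Y(I) = I - 5*I = -4*I)
P = -⅑ (P = 1/(11 - 4*5) = 1/(11 - 20) = 1/(-9) = -⅑ ≈ -0.11111)
(P*10)*4 = -⅑*10*4 = -10/9*4 = -40/9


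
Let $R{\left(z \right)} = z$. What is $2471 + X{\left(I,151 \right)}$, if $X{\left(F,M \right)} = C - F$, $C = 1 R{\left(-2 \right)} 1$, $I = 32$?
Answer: $2437$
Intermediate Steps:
$C = -2$ ($C = 1 \left(-2\right) 1 = \left(-2\right) 1 = -2$)
$X{\left(F,M \right)} = -2 - F$
$2471 + X{\left(I,151 \right)} = 2471 - 34 = 2437$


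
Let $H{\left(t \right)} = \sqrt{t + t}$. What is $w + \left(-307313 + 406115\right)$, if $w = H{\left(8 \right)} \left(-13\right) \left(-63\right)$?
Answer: $102078$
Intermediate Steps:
$H{\left(t \right)} = \sqrt{2} \sqrt{t}$ ($H{\left(t \right)} = \sqrt{2 t} = \sqrt{2} \sqrt{t}$)
$w = 3276$ ($w = \sqrt{2} \sqrt{8} \left(-13\right) \left(-63\right) = \sqrt{2} \cdot 2 \sqrt{2} \left(-13\right) \left(-63\right) = 4 \left(-13\right) \left(-63\right) = \left(-52\right) \left(-63\right) = 3276$)
$w + \left(-307313 + 406115\right) = 3276 + \left(-307313 + 406115\right) = 3276 + 98802 = 102078$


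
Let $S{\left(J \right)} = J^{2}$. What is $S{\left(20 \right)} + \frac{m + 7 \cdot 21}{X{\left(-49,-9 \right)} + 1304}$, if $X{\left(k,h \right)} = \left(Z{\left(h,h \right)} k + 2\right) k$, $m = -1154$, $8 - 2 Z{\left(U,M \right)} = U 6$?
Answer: $\frac{30253793}{75637} \approx 399.99$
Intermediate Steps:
$Z{\left(U,M \right)} = 4 - 3 U$ ($Z{\left(U,M \right)} = 4 - \frac{U 6}{2} = 4 - \frac{6 U}{2} = 4 - 3 U$)
$X{\left(k,h \right)} = k \left(2 + k \left(4 - 3 h\right)\right)$ ($X{\left(k,h \right)} = \left(\left(4 - 3 h\right) k + 2\right) k = \left(k \left(4 - 3 h\right) + 2\right) k = \left(2 + k \left(4 - 3 h\right)\right) k = k \left(2 + k \left(4 - 3 h\right)\right)$)
$S{\left(20 \right)} + \frac{m + 7 \cdot 21}{X{\left(-49,-9 \right)} + 1304} = 20^{2} + \frac{-1154 + 7 \cdot 21}{\left(-1\right) \left(-49\right) \left(-2 - 49 \left(-4 + 3 \left(-9\right)\right)\right) + 1304} = 400 + \frac{-1154 + 147}{\left(-1\right) \left(-49\right) \left(-2 - 49 \left(-4 - 27\right)\right) + 1304} = 400 - \frac{1007}{\left(-1\right) \left(-49\right) \left(-2 - -1519\right) + 1304} = 400 - \frac{1007}{\left(-1\right) \left(-49\right) \left(-2 + 1519\right) + 1304} = 400 - \frac{1007}{\left(-1\right) \left(-49\right) 1517 + 1304} = 400 - \frac{1007}{74333 + 1304} = 400 - \frac{1007}{75637} = \frac{30253793}{75637}$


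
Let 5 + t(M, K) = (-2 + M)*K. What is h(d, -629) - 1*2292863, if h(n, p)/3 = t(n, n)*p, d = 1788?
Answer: -6028168844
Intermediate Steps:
t(M, K) = -5 + K*(-2 + M) (t(M, K) = -5 + (-2 + M)*K = -5 + K*(-2 + M))
h(n, p) = 3*p*(-5 + n² - 2*n) (h(n, p) = 3*((-5 - 2*n + n*n)*p) = 3*((-5 - 2*n + n²)*p) = 3*((-5 + n² - 2*n)*p) = 3*(p*(-5 + n² - 2*n)) = 3*p*(-5 + n² - 2*n))
h(d, -629) - 1*2292863 = 3*(-629)*(-5 + 1788² - 2*1788) - 1*2292863 = 3*(-629)*(-5 + 3196944 - 3576) - 2292863 = 3*(-629)*3193363 - 2292863 = -6025875981 - 2292863 = -6028168844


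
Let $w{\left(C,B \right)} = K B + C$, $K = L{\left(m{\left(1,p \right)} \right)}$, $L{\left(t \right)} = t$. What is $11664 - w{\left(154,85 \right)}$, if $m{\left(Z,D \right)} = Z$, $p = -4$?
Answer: $11425$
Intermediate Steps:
$K = 1$
$w{\left(C,B \right)} = B + C$ ($w{\left(C,B \right)} = 1 B + C = B + C$)
$11664 - w{\left(154,85 \right)} = 11664 - \left(85 + 154\right) = 11664 - 239 = 11425$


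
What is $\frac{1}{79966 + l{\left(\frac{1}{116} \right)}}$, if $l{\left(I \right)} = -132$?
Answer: $\frac{1}{79834} \approx 1.2526 \cdot 10^{-5}$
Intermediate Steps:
$\frac{1}{79966 + l{\left(\frac{1}{116} \right)}} = \frac{1}{79966 - 132} = \frac{1}{79834}$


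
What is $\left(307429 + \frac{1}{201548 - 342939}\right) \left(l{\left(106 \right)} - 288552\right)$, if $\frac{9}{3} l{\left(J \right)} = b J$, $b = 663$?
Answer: $- \frac{11524415769980988}{141391} \approx -8.1507 \cdot 10^{10}$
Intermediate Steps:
$l{\left(J \right)} = 221 J$ ($l{\left(J \right)} = \frac{663 J}{3} = 221 J$)
$\left(307429 + \frac{1}{201548 - 342939}\right) \left(l{\left(106 \right)} - 288552\right) = \left(307429 + \frac{1}{201548 - 342939}\right) \left(221 \cdot 106 - 288552\right) = \left(307429 + \frac{1}{-141391}\right) \left(23426 - 288552\right) = \left(307429 - \frac{1}{141391}\right) \left(-265126\right) = \frac{43467693738}{141391} \left(-265126\right) = - \frac{11524415769980988}{141391}$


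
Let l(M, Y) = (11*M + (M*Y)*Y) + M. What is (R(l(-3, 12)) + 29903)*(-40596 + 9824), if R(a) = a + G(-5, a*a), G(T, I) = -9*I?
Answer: 59752484932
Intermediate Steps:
l(M, Y) = 12*M + M*Y² (l(M, Y) = (11*M + M*Y²) + M = 12*M + M*Y²)
R(a) = a - 9*a² (R(a) = a - 9*a*a = a - 9*a²)
(R(l(-3, 12)) + 29903)*(-40596 + 9824) = ((-3*(12 + 12²))*(1 - (-27)*(12 + 12²)) + 29903)*(-40596 + 9824) = ((-3*(12 + 144))*(1 - (-27)*(12 + 144)) + 29903)*(-30772) = ((-3*156)*(1 - (-27)*156) + 29903)*(-30772) = (-468*(1 - 9*(-468)) + 29903)*(-30772) = (-468*(1 + 4212) + 29903)*(-30772) = (-468*4213 + 29903)*(-30772) = (-1971684 + 29903)*(-30772) = -1941781*(-30772) = 59752484932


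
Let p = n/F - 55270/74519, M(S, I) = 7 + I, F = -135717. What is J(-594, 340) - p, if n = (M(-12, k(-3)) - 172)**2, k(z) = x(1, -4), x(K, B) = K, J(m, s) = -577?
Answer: -5825981344357/10113495123 ≈ -576.06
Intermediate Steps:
k(z) = 1
n = 26896 (n = ((7 + 1) - 172)**2 = (8 - 172)**2 = (-164)**2 = 26896)
p = -9505341614/10113495123 (p = 26896/(-135717) - 55270/74519 = 26896*(-1/135717) - 55270*1/74519 = -26896/135717 - 55270/74519 = -9505341614/10113495123 ≈ -0.93987)
J(-594, 340) - p = -577 - 1*(-9505341614/10113495123) = -577 + 9505341614/10113495123 = -5825981344357/10113495123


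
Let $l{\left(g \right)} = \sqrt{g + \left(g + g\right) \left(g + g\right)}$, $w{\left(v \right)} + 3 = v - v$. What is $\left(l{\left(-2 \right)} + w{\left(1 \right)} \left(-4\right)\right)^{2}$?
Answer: $\left(12 + \sqrt{14}\right)^{2} \approx 247.8$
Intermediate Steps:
$w{\left(v \right)} = -3$ ($w{\left(v \right)} = -3 + \left(v - v\right) = -3 + 0 = -3$)
$l{\left(g \right)} = \sqrt{g + 4 g^{2}}$ ($l{\left(g \right)} = \sqrt{g + 2 g 2 g} = \sqrt{g + 4 g^{2}}$)
$\left(l{\left(-2 \right)} + w{\left(1 \right)} \left(-4\right)\right)^{2} = \left(\sqrt{- 2 \left(1 + 4 \left(-2\right)\right)} - -12\right)^{2} = \left(\sqrt{- 2 \left(1 - 8\right)} + 12\right)^{2} = \left(\sqrt{\left(-2\right) \left(-7\right)} + 12\right)^{2} = \left(\sqrt{14} + 12\right)^{2} = \left(12 + \sqrt{14}\right)^{2}$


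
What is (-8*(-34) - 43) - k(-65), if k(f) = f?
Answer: 294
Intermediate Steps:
(-8*(-34) - 43) - k(-65) = (-8*(-34) - 43) - 1*(-65) = (272 - 43) + 65 = 229 + 65 = 294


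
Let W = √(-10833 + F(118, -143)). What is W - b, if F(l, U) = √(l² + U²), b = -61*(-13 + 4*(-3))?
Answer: -1525 + I*√(10833 - √34373) ≈ -1525.0 + 103.19*I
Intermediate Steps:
b = 1525 (b = -61*(-13 - 12) = -61*(-25) = 1525)
F(l, U) = √(U² + l²)
W = √(-10833 + √34373) (W = √(-10833 + √((-143)² + 118²)) = √(-10833 + √(20449 + 13924)) = √(-10833 + √34373) ≈ 103.19*I)
W - b = √(-10833 + √34373) - 1*1525 = √(-10833 + √34373) - 1525 = -1525 + √(-10833 + √34373)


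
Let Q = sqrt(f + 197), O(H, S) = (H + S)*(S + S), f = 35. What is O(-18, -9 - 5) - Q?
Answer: 896 - 2*sqrt(58) ≈ 880.77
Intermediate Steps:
O(H, S) = 2*S*(H + S) (O(H, S) = (H + S)*(2*S) = 2*S*(H + S))
Q = 2*sqrt(58) (Q = sqrt(35 + 197) = sqrt(232) = 2*sqrt(58) ≈ 15.232)
O(-18, -9 - 5) - Q = 2*(-9 - 5)*(-18 + (-9 - 5)) - 2*sqrt(58) = 2*(-14)*(-18 - 14) - 2*sqrt(58) = 2*(-14)*(-32) - 2*sqrt(58) = 896 - 2*sqrt(58)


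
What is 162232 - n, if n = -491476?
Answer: 653708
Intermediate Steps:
162232 - n = 162232 - 1*(-491476) = 162232 + 491476 = 653708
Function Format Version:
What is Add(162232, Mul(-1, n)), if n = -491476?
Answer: 653708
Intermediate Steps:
Add(162232, Mul(-1, n)) = Add(162232, Mul(-1, -491476)) = Add(162232, 491476) = 653708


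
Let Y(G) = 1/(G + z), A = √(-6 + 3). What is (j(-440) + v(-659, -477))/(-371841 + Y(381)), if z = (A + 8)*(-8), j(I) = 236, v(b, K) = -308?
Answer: 168467955318/870045728374573 + 36*I*√3/870045728374573 ≈ 0.00019363 + 7.1667e-14*I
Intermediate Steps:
A = I*√3 (A = √(-3) = I*√3 ≈ 1.732*I)
z = -64 - 8*I*√3 (z = (I*√3 + 8)*(-8) = (8 + I*√3)*(-8) = -64 - 8*I*√3 ≈ -64.0 - 13.856*I)
Y(G) = 1/(-64 + G - 8*I*√3) (Y(G) = 1/(G + (-64 - 8*I*√3)) = 1/(-64 + G - 8*I*√3))
(j(-440) + v(-659, -477))/(-371841 + Y(381)) = (236 - 308)/(-371841 + 1/(-64 + 381 - 8*I*√3)) = -72/(-371841 + 1/(317 - 8*I*√3))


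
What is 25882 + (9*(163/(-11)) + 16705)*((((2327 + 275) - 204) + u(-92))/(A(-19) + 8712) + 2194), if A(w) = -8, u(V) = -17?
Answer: 217749294989/5984 ≈ 3.6389e+7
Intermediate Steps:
25882 + (9*(163/(-11)) + 16705)*((((2327 + 275) - 204) + u(-92))/(A(-19) + 8712) + 2194) = 25882 + (9*(163/(-11)) + 16705)*((((2327 + 275) - 204) - 17)/(-8 + 8712) + 2194) = 25882 + (9*(163*(-1/11)) + 16705)*(((2602 - 204) - 17)/8704 + 2194) = 25882 + (9*(-163/11) + 16705)*((2398 - 17)*(1/8704) + 2194) = 25882 + (-1467/11 + 16705)*(2381*(1/8704) + 2194) = 25882 + 182288*(2381/8704 + 2194)/11 = 25882 + (182288/11)*(19098957/8704) = 25882 + 217594417101/5984 = 217749294989/5984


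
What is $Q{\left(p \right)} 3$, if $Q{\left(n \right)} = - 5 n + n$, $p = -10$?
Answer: $120$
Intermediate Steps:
$Q{\left(n \right)} = - 4 n$
$Q{\left(p \right)} 3 = \left(-4\right) \left(-10\right) 3 = 40 \cdot 3 = 120$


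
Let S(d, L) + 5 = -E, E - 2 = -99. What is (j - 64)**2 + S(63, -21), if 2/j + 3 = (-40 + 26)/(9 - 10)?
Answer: 503936/121 ≈ 4164.8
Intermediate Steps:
E = -97 (E = 2 - 99 = -97)
S(d, L) = 92 (S(d, L) = -5 - 1*(-97) = -5 + 97 = 92)
j = 2/11 (j = 2/(-3 + (-40 + 26)/(9 - 10)) = 2/(-3 - 14/(-1)) = 2/(-3 - 14*(-1)) = 2/(-3 + 14) = 2/11 ≈ 0.18182)
(j - 64)**2 + S(63, -21) = (2/11 - 64)**2 + 92 = (-702/11)**2 + 92 = 492804/121 + 92 = 503936/121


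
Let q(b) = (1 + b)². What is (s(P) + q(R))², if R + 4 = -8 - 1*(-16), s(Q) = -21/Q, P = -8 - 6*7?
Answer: 1615441/2500 ≈ 646.18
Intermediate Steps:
P = -50 (P = -8 - 1*42 = -8 - 42 = -50)
R = 4 (R = -4 + (-8 - 1*(-16)) = -4 + (-8 + 16) = -4 + 8 = 4)
(s(P) + q(R))² = (-21/(-50) + (1 + 4)²)² = (-21*(-1/50) + 5²)² = (21/50 + 25)² = (1271/50)² = 1615441/2500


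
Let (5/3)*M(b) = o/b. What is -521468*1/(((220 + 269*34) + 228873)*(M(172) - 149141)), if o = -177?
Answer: 448462480/30556960826049 ≈ 1.4676e-5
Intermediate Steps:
M(b) = -531/(5*b) (M(b) = 3*(-177/b)/5 = -531/(5*b))
-521468*1/(((220 + 269*34) + 228873)*(M(172) - 149141)) = -521468*1/((-531/5/172 - 149141)*((220 + 269*34) + 228873)) = -521468*1/((-531/5*1/172 - 149141)*((220 + 9146) + 228873)) = -521468*1/((9366 + 228873)*(-531/860 - 149141)) = -521468/(238239*(-128261791/860)) = -521468/(-30556960826049/860) = -521468*(-860/30556960826049) = 448462480/30556960826049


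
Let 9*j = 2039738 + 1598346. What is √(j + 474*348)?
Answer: 2*√1280663/3 ≈ 754.44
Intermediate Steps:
j = 3638084/9 (j = (2039738 + 1598346)/9 = (⅑)*3638084 = 3638084/9 ≈ 4.0423e+5)
√(j + 474*348) = √(3638084/9 + 474*348) = √(3638084/9 + 164952) = √(5122652/9) = 2*√1280663/3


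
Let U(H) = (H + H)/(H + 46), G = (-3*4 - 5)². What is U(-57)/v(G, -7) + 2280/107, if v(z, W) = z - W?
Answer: 3717939/174196 ≈ 21.343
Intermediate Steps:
G = 289 (G = (-12 - 5)² = (-17)² = 289)
U(H) = 2*H/(46 + H) (U(H) = (2*H)/(46 + H) = 2*H/(46 + H))
U(-57)/v(G, -7) + 2280/107 = (2*(-57)/(46 - 57))/(289 - 1*(-7)) + 2280/107 = (2*(-57)/(-11))/(289 + 7) + 2280*(1/107) = (2*(-57)*(-1/11))/296 + 2280/107 = (114/11)*(1/296) + 2280/107 = 57/1628 + 2280/107 = 3717939/174196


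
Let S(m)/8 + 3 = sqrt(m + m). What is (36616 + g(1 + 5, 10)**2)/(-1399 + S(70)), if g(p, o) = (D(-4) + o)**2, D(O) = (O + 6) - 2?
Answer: -66334568/2015969 - 745856*sqrt(35)/2015969 ≈ -35.093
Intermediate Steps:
D(O) = 4 + O (D(O) = (6 + O) - 2 = 4 + O)
S(m) = -24 + 8*sqrt(2)*sqrt(m) (S(m) = -24 + 8*sqrt(m + m) = -24 + 8*sqrt(2*m) = -24 + 8*(sqrt(2)*sqrt(m)) = -24 + 8*sqrt(2)*sqrt(m))
g(p, o) = o**2 (g(p, o) = ((4 - 4) + o)**2 = (0 + o)**2 = o**2)
(36616 + g(1 + 5, 10)**2)/(-1399 + S(70)) = (36616 + (10**2)**2)/(-1399 + (-24 + 8*sqrt(2)*sqrt(70))) = (36616 + 100**2)/(-1399 + (-24 + 16*sqrt(35))) = (36616 + 10000)/(-1423 + 16*sqrt(35)) = 46616/(-1423 + 16*sqrt(35))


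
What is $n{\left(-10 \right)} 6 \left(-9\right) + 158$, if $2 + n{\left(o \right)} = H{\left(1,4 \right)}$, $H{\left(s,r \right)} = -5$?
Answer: $536$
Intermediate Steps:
$n{\left(o \right)} = -7$ ($n{\left(o \right)} = -2 - 5 = -7$)
$n{\left(-10 \right)} 6 \left(-9\right) + 158 = - 7 \cdot 6 \left(-9\right) + 158 = \left(-7\right) \left(-54\right) + 158 = 378 + 158 = 536$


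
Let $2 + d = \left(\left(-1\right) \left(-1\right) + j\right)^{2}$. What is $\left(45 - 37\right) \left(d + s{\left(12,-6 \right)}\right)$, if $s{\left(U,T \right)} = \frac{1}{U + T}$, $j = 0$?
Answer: $- \frac{20}{3} \approx -6.6667$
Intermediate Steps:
$s{\left(U,T \right)} = \frac{1}{T + U}$
$d = -1$ ($d = -2 + \left(\left(-1\right) \left(-1\right) + 0\right)^{2} = -2 + \left(1 + 0\right)^{2} = -2 + 1^{2} = -2 + 1 = -1$)
$\left(45 - 37\right) \left(d + s{\left(12,-6 \right)}\right) = \left(45 - 37\right) \left(-1 + \frac{1}{-6 + 12}\right) = 8 \left(-1 + \frac{1}{6}\right) = 8 \left(- \frac{5}{6}\right) = - \frac{20}{3}$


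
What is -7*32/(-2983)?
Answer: 224/2983 ≈ 0.075092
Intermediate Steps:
-7*32/(-2983) = -224*(-1/2983) = 224/2983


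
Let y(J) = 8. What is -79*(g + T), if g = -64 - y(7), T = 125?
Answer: -4187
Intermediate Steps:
g = -72 (g = -64 - 1*8 = -64 - 8 = -72)
-79*(g + T) = -79*(-72 + 125) = -79*53 = -4187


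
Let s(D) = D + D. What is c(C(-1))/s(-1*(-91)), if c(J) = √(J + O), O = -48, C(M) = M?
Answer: I/26 ≈ 0.038462*I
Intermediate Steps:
s(D) = 2*D
c(J) = √(-48 + J) (c(J) = √(J - 48) = √(-48 + J))
c(C(-1))/s(-1*(-91)) = √(-48 - 1)/((2*(-1*(-91)))) = √(-49)/((2*91)) = (7*I)/182 = (7*I)*(1/182) = I/26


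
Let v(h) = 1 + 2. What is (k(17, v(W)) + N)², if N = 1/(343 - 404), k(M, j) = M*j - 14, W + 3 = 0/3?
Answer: 5089536/3721 ≈ 1367.8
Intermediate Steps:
W = -3 (W = -3 + 0/3 = -3 + 0*(⅓) = -3 + 0 = -3)
v(h) = 3
k(M, j) = -14 + M*j
N = -1/61 (N = 1/(-61) = -1/61 ≈ -0.016393)
(k(17, v(W)) + N)² = ((-14 + 17*3) - 1/61)² = ((-14 + 51) - 1/61)² = (37 - 1/61)² = (2256/61)² = 5089536/3721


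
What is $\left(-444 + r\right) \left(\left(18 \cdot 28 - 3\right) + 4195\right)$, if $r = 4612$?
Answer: $19572928$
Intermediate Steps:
$\left(-444 + r\right) \left(\left(18 \cdot 28 - 3\right) + 4195\right) = \left(-444 + 4612\right) \left(\left(18 \cdot 28 - 3\right) + 4195\right) = 4168 \left(\left(504 - 3\right) + 4195\right) = 4168 \left(501 + 4195\right) = 4168 \cdot 4696 = 19572928$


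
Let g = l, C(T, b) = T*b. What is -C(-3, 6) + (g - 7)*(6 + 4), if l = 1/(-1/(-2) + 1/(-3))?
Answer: 8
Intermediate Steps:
l = 6 (l = 1/(-1*(-1/2) + 1*(-1/3)) = 1/(1/2 - 1/3) = 1/(1/6) = 6)
g = 6
-C(-3, 6) + (g - 7)*(6 + 4) = -(-3)*6 + (6 - 7)*(6 + 4) = -1*(-18) - 1*10 = 18 - 10 = 8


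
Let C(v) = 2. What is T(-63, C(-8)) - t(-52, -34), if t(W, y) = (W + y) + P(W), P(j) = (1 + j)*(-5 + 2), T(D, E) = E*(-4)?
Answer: -75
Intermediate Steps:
T(D, E) = -4*E
P(j) = -3 - 3*j (P(j) = (1 + j)*(-3) = -3 - 3*j)
t(W, y) = -3 + y - 2*W (t(W, y) = (W + y) + (-3 - 3*W) = -3 + y - 2*W)
T(-63, C(-8)) - t(-52, -34) = -4*2 - (-3 - 34 - 2*(-52)) = -8 - (-3 - 34 + 104) = -8 - 1*67 = -8 - 67 = -75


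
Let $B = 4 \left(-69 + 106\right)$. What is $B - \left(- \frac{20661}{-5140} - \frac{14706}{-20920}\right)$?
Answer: $\frac{96290284}{672055} \approx 143.28$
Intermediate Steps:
$B = 148$ ($B = 4 \cdot 37 = 148$)
$B - \left(- \frac{20661}{-5140} - \frac{14706}{-20920}\right) = 148 - \left(- \frac{20661}{-5140} - \frac{14706}{-20920}\right) = 148 - \left(\left(-20661\right) \left(- \frac{1}{5140}\right) - - \frac{7353}{10460}\right) = 148 - \left(\frac{20661}{5140} + \frac{7353}{10460}\right) = 148 - \frac{3173856}{672055} = \frac{96290284}{672055}$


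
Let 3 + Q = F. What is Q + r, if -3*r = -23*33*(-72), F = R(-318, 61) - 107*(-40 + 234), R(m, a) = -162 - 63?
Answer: -39202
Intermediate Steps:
R(m, a) = -225
F = -20983 (F = -225 - 107*(-40 + 234) = -225 - 107*194 = -225 - 20758 = -20983)
Q = -20986 (Q = -3 - 20983 = -20986)
r = -18216 (r = -(-23*33)*(-72)/3 = -(-253)*(-72) = -⅓*54648 = -18216)
Q + r = -20986 - 18216 = -39202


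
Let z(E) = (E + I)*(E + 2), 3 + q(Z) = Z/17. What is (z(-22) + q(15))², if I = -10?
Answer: 117592336/289 ≈ 4.0689e+5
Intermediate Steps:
q(Z) = -3 + Z/17
z(E) = (-10 + E)*(2 + E) (z(E) = (E - 10)*(E + 2) = (-10 + E)*(2 + E))
(z(-22) + q(15))² = ((-20 + (-22)² - 8*(-22)) + (-3 + (1/17)*15))² = ((-20 + 484 + 176) + (-3 + 15/17))² = (640 - 36/17)² = (10844/17)² = 117592336/289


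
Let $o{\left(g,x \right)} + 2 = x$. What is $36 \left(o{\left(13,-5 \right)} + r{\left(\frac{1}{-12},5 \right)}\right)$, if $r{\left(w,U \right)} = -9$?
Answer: $-576$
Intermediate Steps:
$o{\left(g,x \right)} = -2 + x$
$36 \left(o{\left(13,-5 \right)} + r{\left(\frac{1}{-12},5 \right)}\right) = 36 \left(\left(-2 - 5\right) - 9\right) = 36 \left(-7 - 9\right) = 36 \left(-16\right) = -576$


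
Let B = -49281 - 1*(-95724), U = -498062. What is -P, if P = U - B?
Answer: 544505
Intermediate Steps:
B = 46443 (B = -49281 + 95724 = 46443)
P = -544505 (P = -498062 - 1*46443 = -498062 - 46443 = -544505)
-P = -1*(-544505) = 544505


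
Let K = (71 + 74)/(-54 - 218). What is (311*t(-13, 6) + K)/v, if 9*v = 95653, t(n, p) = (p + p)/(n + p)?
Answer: -9145071/182123312 ≈ -0.050214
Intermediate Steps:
t(n, p) = 2*p/(n + p) (t(n, p) = (2*p)/(n + p) = 2*p/(n + p))
v = 95653/9 (v = (⅑)*95653 = 95653/9 ≈ 10628.)
K = -145/272 (K = 145/(-272) = 145*(-1/272) = -145/272 ≈ -0.53309)
(311*t(-13, 6) + K)/v = (311*(2*6/(-13 + 6)) - 145/272)/(95653/9) = (311*(2*6/(-7)) - 145/272)*(9/95653) = (311*(2*6*(-⅐)) - 145/272)*(9/95653) = (311*(-12/7) - 145/272)*(9/95653) = (-3732/7 - 145/272)*(9/95653) = -1016119/1904*9/95653 = -9145071/182123312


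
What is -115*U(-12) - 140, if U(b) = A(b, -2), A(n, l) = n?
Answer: 1240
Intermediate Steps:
U(b) = b
-115*U(-12) - 140 = -115*(-12) - 140 = 1380 - 140 = 1240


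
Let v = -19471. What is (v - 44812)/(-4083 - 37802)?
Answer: 64283/41885 ≈ 1.5347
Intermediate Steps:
(v - 44812)/(-4083 - 37802) = (-19471 - 44812)/(-4083 - 37802) = -64283/(-41885) = -64283*(-1/41885) = 64283/41885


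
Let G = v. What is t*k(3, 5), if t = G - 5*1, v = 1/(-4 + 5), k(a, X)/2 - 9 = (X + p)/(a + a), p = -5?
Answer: -72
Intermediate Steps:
k(a, X) = 18 + (-5 + X)/a (k(a, X) = 18 + 2*((X - 5)/(a + a)) = 18 + 2*((-5 + X)/((2*a))) = 18 + 2*((-5 + X)*(1/(2*a))) = 18 + 2*((-5 + X)/(2*a)) = 18 + (-5 + X)/a)
v = 1 (v = 1/1 = 1)
G = 1
t = -4 (t = 1 - 5*1 = 1 - 5 = -4)
t*k(3, 5) = -4*(-5 + 5 + 18*3)/3 = -4*(-5 + 5 + 54)/3 = -4*54/3 = -4*18 = -72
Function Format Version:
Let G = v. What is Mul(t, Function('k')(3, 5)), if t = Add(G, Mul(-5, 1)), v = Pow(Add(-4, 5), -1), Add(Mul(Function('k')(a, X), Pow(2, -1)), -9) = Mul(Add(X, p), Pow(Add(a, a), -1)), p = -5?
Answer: -72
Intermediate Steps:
Function('k')(a, X) = Add(18, Mul(Pow(a, -1), Add(-5, X))) (Function('k')(a, X) = Add(18, Mul(2, Mul(Add(X, -5), Pow(Add(a, a), -1)))) = Add(18, Mul(2, Mul(Add(-5, X), Pow(Mul(2, a), -1)))) = Add(18, Mul(2, Mul(Add(-5, X), Mul(Rational(1, 2), Pow(a, -1))))) = Add(18, Mul(2, Mul(Rational(1, 2), Pow(a, -1), Add(-5, X)))) = Add(18, Mul(Pow(a, -1), Add(-5, X))))
v = 1 (v = Pow(1, -1) = 1)
G = 1
t = -4 (t = Add(1, Mul(-5, 1)) = Add(1, -5) = -4)
Mul(t, Function('k')(3, 5)) = Mul(-4, Mul(Pow(3, -1), Add(-5, 5, Mul(18, 3)))) = Mul(-4, Mul(Rational(1, 3), Add(-5, 5, 54))) = Mul(-4, Mul(Rational(1, 3), 54)) = Mul(-4, 18) = -72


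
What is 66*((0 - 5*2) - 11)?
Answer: -1386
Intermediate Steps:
66*((0 - 5*2) - 11) = 66*((0 - 10) - 11) = 66*(-10 - 11) = 66*(-21) = -1386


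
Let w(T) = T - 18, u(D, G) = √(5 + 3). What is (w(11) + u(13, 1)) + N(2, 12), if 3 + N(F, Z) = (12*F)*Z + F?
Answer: 280 + 2*√2 ≈ 282.83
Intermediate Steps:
u(D, G) = 2*√2 (u(D, G) = √8 = 2*√2)
w(T) = -18 + T
N(F, Z) = -3 + F + 12*F*Z (N(F, Z) = -3 + ((12*F)*Z + F) = -3 + (12*F*Z + F) = -3 + (F + 12*F*Z) = -3 + F + 12*F*Z)
(w(11) + u(13, 1)) + N(2, 12) = ((-18 + 11) + 2*√2) + (-3 + 2 + 12*2*12) = (-7 + 2*√2) + (-3 + 2 + 288) = (-7 + 2*√2) + 287 = 280 + 2*√2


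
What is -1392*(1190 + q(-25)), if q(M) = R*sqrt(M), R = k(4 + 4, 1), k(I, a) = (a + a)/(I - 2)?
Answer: -1656480 - 2320*I ≈ -1.6565e+6 - 2320.0*I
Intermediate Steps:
k(I, a) = 2*a/(-2 + I) (k(I, a) = (2*a)/(-2 + I) = 2*a/(-2 + I))
R = 1/3 (R = 2*1/(-2 + (4 + 4)) = 2*1/(-2 + 8) = 2*1/6 = 2*1*(1/6) = 1/3 ≈ 0.33333)
q(M) = sqrt(M)/3
-1392*(1190 + q(-25)) = -1392*(1190 + sqrt(-25)/3) = -1392*(1190 + (5*I)/3) = -1392*(1190 + 5*I/3) = -1656480 - 2320*I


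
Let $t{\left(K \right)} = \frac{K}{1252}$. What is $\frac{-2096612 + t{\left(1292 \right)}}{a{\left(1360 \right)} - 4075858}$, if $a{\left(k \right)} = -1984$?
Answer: $\frac{656239233}{1276364546} \approx 0.51415$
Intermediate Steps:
$t{\left(K \right)} = \frac{K}{1252}$ ($t{\left(K \right)} = K \frac{1}{1252} = \frac{K}{1252}$)
$\frac{-2096612 + t{\left(1292 \right)}}{a{\left(1360 \right)} - 4075858} = \frac{-2096612 + \frac{1}{1252} \cdot 1292}{-1984 - 4075858} = \frac{-2096612 + \frac{323}{313}}{-4077842} = \left(- \frac{656239233}{313}\right) \left(- \frac{1}{4077842}\right) = \frac{656239233}{1276364546}$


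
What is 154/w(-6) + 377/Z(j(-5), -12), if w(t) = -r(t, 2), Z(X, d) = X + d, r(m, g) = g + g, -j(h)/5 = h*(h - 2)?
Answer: -15153/374 ≈ -40.516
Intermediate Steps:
j(h) = -5*h*(-2 + h) (j(h) = -5*h*(h - 2) = -5*h*(-2 + h))
r(m, g) = 2*g
w(t) = -4 (w(t) = -2*2 = -1*4 = -4)
154/w(-6) + 377/Z(j(-5), -12) = 154/(-4) + 377/(5*(-5)*(2 - 1*(-5)) - 12) = 154*(-1/4) + 377/(5*(-5)*(2 + 5) - 12) = -77/2 + 377/(5*(-5)*7 - 12) = -77/2 + 377/(-175 - 12) = -77/2 + 377/(-187) = -77/2 + 377*(-1/187) = -77/2 - 377/187 = -15153/374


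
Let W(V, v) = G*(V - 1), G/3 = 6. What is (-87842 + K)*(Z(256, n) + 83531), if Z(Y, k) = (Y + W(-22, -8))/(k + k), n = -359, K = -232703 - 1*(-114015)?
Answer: -6193361333240/359 ≈ -1.7252e+10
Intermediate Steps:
G = 18 (G = 3*6 = 18)
W(V, v) = -18 + 18*V (W(V, v) = 18*(V - 1) = 18*(-1 + V) = -18 + 18*V)
K = -118688 (K = -232703 + 114015 = -118688)
Z(Y, k) = (-414 + Y)/(2*k) (Z(Y, k) = (Y + (-18 + 18*(-22)))/(k + k) = (Y + (-18 - 396))/((2*k)) = (Y - 414)*(1/(2*k)) = (-414 + Y)*(1/(2*k)) = (-414 + Y)/(2*k))
(-87842 + K)*(Z(256, n) + 83531) = (-87842 - 118688)*((1/2)*(-414 + 256)/(-359) + 83531) = -206530*((1/2)*(-1/359)*(-158) + 83531) = -206530*(79/359 + 83531) = -206530*29987708/359 = -6193361333240/359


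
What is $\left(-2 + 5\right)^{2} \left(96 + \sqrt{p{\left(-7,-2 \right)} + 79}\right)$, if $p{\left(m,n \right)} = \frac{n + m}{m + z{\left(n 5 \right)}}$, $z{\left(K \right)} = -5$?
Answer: $864 + \frac{9 \sqrt{319}}{2} \approx 944.37$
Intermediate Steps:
$p{\left(m,n \right)} = \frac{m + n}{-5 + m}$ ($p{\left(m,n \right)} = \frac{n + m}{m - 5} = \frac{m + n}{-5 + m}$)
$\left(-2 + 5\right)^{2} \left(96 + \sqrt{p{\left(-7,-2 \right)} + 79}\right) = \left(-2 + 5\right)^{2} \left(96 + \sqrt{\frac{-7 - 2}{-5 - 7} + 79}\right) = 3^{2} \left(96 + \sqrt{\frac{1}{-12} \left(-9\right) + 79}\right) = 9 \left(96 + \sqrt{\left(- \frac{1}{12}\right) \left(-9\right) + 79}\right) = 9 \left(96 + \sqrt{\frac{3}{4} + 79}\right) = 9 \left(96 + \sqrt{\frac{319}{4}}\right) = 9 \left(96 + \frac{\sqrt{319}}{2}\right) = 864 + \frac{9 \sqrt{319}}{2}$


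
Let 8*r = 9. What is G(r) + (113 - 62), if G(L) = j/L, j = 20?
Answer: 619/9 ≈ 68.778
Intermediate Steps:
r = 9/8 (r = (⅛)*9 = 9/8 ≈ 1.1250)
G(L) = 20/L
G(r) + (113 - 62) = 20/(9/8) + (113 - 62) = 20*(8/9) + 51 = 160/9 + 51 = 619/9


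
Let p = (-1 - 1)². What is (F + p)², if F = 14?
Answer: 324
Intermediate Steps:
p = 4 (p = (-2)² = 4)
(F + p)² = (14 + 4)² = 18² = 324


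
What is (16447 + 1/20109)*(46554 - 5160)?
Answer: 4563450125752/6703 ≈ 6.8081e+8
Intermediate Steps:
(16447 + 1/20109)*(46554 - 5160) = (16447 + 1/20109)*41394 = (330732724/20109)*41394 = 4563450125752/6703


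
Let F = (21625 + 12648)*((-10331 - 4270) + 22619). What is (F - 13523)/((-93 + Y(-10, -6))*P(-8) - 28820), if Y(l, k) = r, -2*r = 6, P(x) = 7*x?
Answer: -274787391/23444 ≈ -11721.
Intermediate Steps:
r = -3 (r = -½*6 = -3)
Y(l, k) = -3
F = 274800914 (F = 34273*(-14601 + 22619) = 34273*8018 = 274800914)
(F - 13523)/((-93 + Y(-10, -6))*P(-8) - 28820) = (274800914 - 13523)/((-93 - 3)*(7*(-8)) - 28820) = 274787391/(-96*(-56) - 28820) = 274787391/(5376 - 28820) = 274787391/(-23444) = 274787391*(-1/23444) = -274787391/23444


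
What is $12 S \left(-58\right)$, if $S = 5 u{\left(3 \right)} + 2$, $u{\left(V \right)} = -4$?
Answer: $12528$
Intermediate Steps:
$S = -18$ ($S = 5 \left(-4\right) + 2 = -20 + 2 = -18$)
$12 S \left(-58\right) = 12 \left(-18\right) \left(-58\right) = \left(-216\right) \left(-58\right) = 12528$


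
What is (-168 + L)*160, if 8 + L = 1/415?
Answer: -2337248/83 ≈ -28160.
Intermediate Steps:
L = -3319/415 (L = -8 + 1/415 = -3319/415 ≈ -7.9976)
(-168 + L)*160 = (-168 - 3319/415)*160 = -73039/415*160 = -2337248/83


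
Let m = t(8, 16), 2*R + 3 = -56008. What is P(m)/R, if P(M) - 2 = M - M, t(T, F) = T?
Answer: -4/56011 ≈ -7.1415e-5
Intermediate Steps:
R = -56011/2 (R = -3/2 + (1/2)*(-56008) = -3/2 - 28004 = -56011/2 ≈ -28006.)
m = 8
P(M) = 2 (P(M) = 2 + (M - M) = 2 + 0 = 2)
P(m)/R = 2/(-56011/2) = 2*(-2/56011) = -4/56011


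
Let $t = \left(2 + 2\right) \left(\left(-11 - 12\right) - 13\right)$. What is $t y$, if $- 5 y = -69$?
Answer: $- \frac{9936}{5} \approx -1987.2$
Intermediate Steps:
$y = \frac{69}{5}$ ($y = \left(- \frac{1}{5}\right) \left(-69\right) = \frac{69}{5} \approx 13.8$)
$t = -144$ ($t = 4 \left(-23 - 13\right) = 4 \left(-36\right) = -144$)
$t y = \left(-144\right) \frac{69}{5} = - \frac{9936}{5}$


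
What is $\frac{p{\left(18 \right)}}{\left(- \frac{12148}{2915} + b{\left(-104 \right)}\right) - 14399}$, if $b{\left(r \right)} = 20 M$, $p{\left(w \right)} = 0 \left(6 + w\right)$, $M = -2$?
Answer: $0$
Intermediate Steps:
$p{\left(w \right)} = 0$
$b{\left(r \right)} = -40$ ($b{\left(r \right)} = 20 \left(-2\right) = -40$)
$\frac{p{\left(18 \right)}}{\left(- \frac{12148}{2915} + b{\left(-104 \right)}\right) - 14399} = \frac{0}{\left(- \frac{12148}{2915} - 40\right) - 14399} = \frac{0}{- \frac{128748}{2915} - 14399} = \frac{0}{- \frac{42101833}{2915}} = 0 \left(- \frac{2915}{42101833}\right) = 0$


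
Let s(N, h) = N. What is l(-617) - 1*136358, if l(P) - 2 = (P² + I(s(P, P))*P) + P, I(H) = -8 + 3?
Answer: 246801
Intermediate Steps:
I(H) = -5
l(P) = 2 + P² - 4*P (l(P) = 2 + ((P² - 5*P) + P) = 2 + (P² - 4*P) = 2 + P² - 4*P)
l(-617) - 1*136358 = (2 + (-617)² - 4*(-617)) - 1*136358 = (2 + 380689 + 2468) - 136358 = 383159 - 136358 = 246801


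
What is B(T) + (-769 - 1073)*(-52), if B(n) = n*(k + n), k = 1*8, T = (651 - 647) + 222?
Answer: 148668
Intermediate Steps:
T = 226 (T = 4 + 222 = 226)
k = 8
B(n) = n*(8 + n)
B(T) + (-769 - 1073)*(-52) = 226*(8 + 226) + (-769 - 1073)*(-52) = 226*234 - 1842*(-52) = 52884 + 95784 = 148668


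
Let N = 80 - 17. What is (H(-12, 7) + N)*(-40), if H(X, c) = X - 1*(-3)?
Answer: -2160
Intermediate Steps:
N = 63
H(X, c) = 3 + X (H(X, c) = X + 3 = 3 + X)
(H(-12, 7) + N)*(-40) = ((3 - 12) + 63)*(-40) = (-9 + 63)*(-40) = 54*(-40) = -2160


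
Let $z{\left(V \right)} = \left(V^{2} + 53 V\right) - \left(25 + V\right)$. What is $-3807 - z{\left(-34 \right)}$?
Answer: $-3170$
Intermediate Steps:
$z{\left(V \right)} = -25 + V^{2} + 52 V$
$-3807 - z{\left(-34 \right)} = -3807 - \left(-25 + \left(-34\right)^{2} + 52 \left(-34\right)\right) = -3807 - \left(-25 + 1156 - 1768\right) = -3807 - -637 = -3807 + 637 = -3170$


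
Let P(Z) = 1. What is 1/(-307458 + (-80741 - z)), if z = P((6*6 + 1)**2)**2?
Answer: -1/388200 ≈ -2.5760e-6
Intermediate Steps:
z = 1 (z = 1**2 = 1)
1/(-307458 + (-80741 - z)) = 1/(-307458 + (-80741 - 1*1)) = 1/(-307458 + (-80741 - 1)) = 1/(-307458 - 80742) = 1/(-388200) = -1/388200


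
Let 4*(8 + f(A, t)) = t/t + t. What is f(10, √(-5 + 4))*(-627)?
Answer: 19437/4 - 627*I/4 ≈ 4859.3 - 156.75*I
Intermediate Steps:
f(A, t) = -31/4 + t/4 (f(A, t) = -8 + (t/t + t)/4 = -8 + (1 + t)/4 = -8 + (¼ + t/4) = -31/4 + t/4)
f(10, √(-5 + 4))*(-627) = (-31/4 + √(-5 + 4)/4)*(-627) = (-31/4 + √(-1)/4)*(-627) = (-31/4 + I/4)*(-627) = 19437/4 - 627*I/4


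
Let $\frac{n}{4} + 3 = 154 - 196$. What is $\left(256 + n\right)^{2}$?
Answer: $5776$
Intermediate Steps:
$n = -180$ ($n = -12 + 4 \left(154 - 196\right) = -12 + 4 \left(-42\right) = -12 - 168 = -180$)
$\left(256 + n\right)^{2} = \left(256 - 180\right)^{2} = 76^{2} = 5776$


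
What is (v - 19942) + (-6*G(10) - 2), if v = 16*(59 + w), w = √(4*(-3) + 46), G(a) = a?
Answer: -19060 + 16*√34 ≈ -18967.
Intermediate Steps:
w = √34 (w = √(-12 + 46) = √34 ≈ 5.8309)
v = 944 + 16*√34 (v = 16*(59 + √34) = 944 + 16*√34 ≈ 1037.3)
(v - 19942) + (-6*G(10) - 2) = ((944 + 16*√34) - 19942) + (-6*10 - 2) = (-18998 + 16*√34) + (-60 - 2) = (-18998 + 16*√34) - 62 = -19060 + 16*√34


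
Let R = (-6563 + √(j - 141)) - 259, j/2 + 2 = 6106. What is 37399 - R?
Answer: 44221 - √12067 ≈ 44111.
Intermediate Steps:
j = 12208 (j = -4 + 2*6106 = -4 + 12212 = 12208)
R = -6822 + √12067 (R = (-6563 + √(12208 - 141)) - 259 = (-6563 + √12067) - 259 = -6822 + √12067 ≈ -6712.1)
37399 - R = 37399 - (-6822 + √12067) = 37399 + (6822 - √12067) = 44221 - √12067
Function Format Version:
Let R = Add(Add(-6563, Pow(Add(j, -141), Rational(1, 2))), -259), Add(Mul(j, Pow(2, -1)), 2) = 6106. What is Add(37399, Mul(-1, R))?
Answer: Add(44221, Mul(-1, Pow(12067, Rational(1, 2)))) ≈ 44111.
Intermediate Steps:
j = 12208 (j = Add(-4, Mul(2, 6106)) = Add(-4, 12212) = 12208)
R = Add(-6822, Pow(12067, Rational(1, 2))) (R = Add(Add(-6563, Pow(Add(12208, -141), Rational(1, 2))), -259) = Add(Add(-6563, Pow(12067, Rational(1, 2))), -259) = Add(-6822, Pow(12067, Rational(1, 2))) ≈ -6712.1)
Add(37399, Mul(-1, R)) = Add(37399, Mul(-1, Add(-6822, Pow(12067, Rational(1, 2))))) = Add(37399, Add(6822, Mul(-1, Pow(12067, Rational(1, 2))))) = Add(44221, Mul(-1, Pow(12067, Rational(1, 2))))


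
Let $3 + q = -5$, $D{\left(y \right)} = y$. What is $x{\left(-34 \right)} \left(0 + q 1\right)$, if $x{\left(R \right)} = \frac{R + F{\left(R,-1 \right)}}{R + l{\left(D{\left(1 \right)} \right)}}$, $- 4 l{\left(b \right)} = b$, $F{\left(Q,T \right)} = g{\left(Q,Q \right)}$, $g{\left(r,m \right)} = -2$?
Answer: $- \frac{1152}{137} \approx -8.4088$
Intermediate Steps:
$q = -8$ ($q = -3 - 5 = -8$)
$F{\left(Q,T \right)} = -2$
$l{\left(b \right)} = - \frac{b}{4}$
$x{\left(R \right)} = \frac{-2 + R}{- \frac{1}{4} + R}$ ($x{\left(R \right)} = \frac{R - 2}{R - \frac{1}{4}} = \frac{-2 + R}{R - \frac{1}{4}} = \frac{-2 + R}{- \frac{1}{4} + R}$)
$x{\left(-34 \right)} \left(0 + q 1\right) = \frac{4 \left(-2 - 34\right)}{-1 + 4 \left(-34\right)} \left(0 - 8\right) = 4 \frac{1}{-1 - 136} \left(-36\right) \left(0 - 8\right) = 4 \frac{1}{-137} \left(-36\right) \left(-8\right) = 4 \left(- \frac{1}{137}\right) \left(-36\right) \left(-8\right) = \frac{144}{137} \left(-8\right) = - \frac{1152}{137}$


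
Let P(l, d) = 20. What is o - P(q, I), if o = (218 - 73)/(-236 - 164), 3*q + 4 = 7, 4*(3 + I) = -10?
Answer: -1629/80 ≈ -20.362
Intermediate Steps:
I = -11/2 (I = -3 + (1/4)*(-10) = -3 - 5/2 = -11/2 ≈ -5.5000)
q = 1 (q = -4/3 + (1/3)*7 = -4/3 + 7/3 = 1)
o = -29/80 (o = 145/(-400) = 145*(-1/400) = -29/80 ≈ -0.36250)
o - P(q, I) = -29/80 - 1*20 = -29/80 - 20 = -1629/80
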